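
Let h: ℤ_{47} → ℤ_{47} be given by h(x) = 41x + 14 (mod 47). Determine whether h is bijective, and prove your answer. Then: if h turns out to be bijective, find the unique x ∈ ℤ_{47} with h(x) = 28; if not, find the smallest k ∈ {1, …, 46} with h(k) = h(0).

If h(a) = h(b), then 41a ≡ 41b (mod 47). Because gcd(41, 47) = 1, we may cancel 41 to get a ≡ b (mod 47).
We now compute 41⁻¹ mod 47 explicitly. Euclid's algorithm: 47 = 1·41 + 6, 41 = 6·6 + 5, 6 = 1·5 + 1; back-substituting gives 1 = 39·41 − 34·47, so 41⁻¹ ≡ 39 (mod 47).
Then y ↦ 39(y − 14) is a two-sided inverse to h, so every y ∈ ℤ_{47} has a preimage.
Thus h is bijective.
Since h is bijective, we find h⁻¹(28): we need 41x ≡ 28 − 14 ≡ 14 (mod 47). Using 41⁻¹ = 39: x ≡ 39·14 = 546 = 11·47 + 29, so x = 29.
Check: h(29) = 41·29 + 14 = 1203 = 25·47 + 28 ≡ 28 (mod 47).

29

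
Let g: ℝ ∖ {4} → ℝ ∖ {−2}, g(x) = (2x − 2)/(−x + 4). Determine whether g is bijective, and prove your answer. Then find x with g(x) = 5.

Suppose g(s) = g(t). Cross-multiplying: (2s − 2)(−t + 4) = (2t − 2)(−s + 4).
Expanding both sides and cancelling the symmetric terms leaves 6·(s − t) = 0. Since 6 ≠ 0, s = t. Thus g is injective.
For any y ≠ −2, solving y(−x + 4) = 2x − 2 for x gives a well-defined x ≠ 4. So g is surjective.
Thus g is bijective.
Solving g(x) = 5: cross-multiplying gives 2x − 2 = 5(−x + 4), which rearranges to 7x = 22, so x = 22/7.

22/7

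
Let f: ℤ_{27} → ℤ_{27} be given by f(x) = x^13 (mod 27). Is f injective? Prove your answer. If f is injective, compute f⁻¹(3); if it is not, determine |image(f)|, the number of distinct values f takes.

19

f(0) = 0^13 = 0.
f(3): Repeated squaring mod 27: 3^1 ≡ 3, 3^2 ≡ 3² = 9, 3^4 ≡ 9² = 81 ≡ 0, 3^8 ≡ 0² = 0. Since 13 = 8 + 4 + 1, 3^13 ≡ 0·0·3: 0·0 = 0, then 0·3 = 0. So 3^13 ≡ 0 (mod 27).
So f(0) = f(3) = 0 while 0 ≠ 3, thus f is not injective.
Since f is not injective, we determine |image(f)|. Computing x^13 mod 27 for each x (by repeated squaring, reducing mod 27 at every step), the values f(0), f(1), …, f(26) are: 0, 1, 11, 0, 13, 23, 0, 25, 8, 0, 10, 20, 0, 22, 5, 0, 7, 17, 0, 19, 2, 0, 4, 14, 0, 16, 26.
The distinct values are {0, 1, 2, 4, 5, 7, 8, 10, 11, 13, 14, 16, 17, 19, 20, 22, 23, 25, 26}; there are 19 of them.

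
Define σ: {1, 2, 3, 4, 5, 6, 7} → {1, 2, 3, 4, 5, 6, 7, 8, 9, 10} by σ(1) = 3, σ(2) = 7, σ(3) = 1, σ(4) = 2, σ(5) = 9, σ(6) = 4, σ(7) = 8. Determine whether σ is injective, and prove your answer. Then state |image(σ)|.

The values σ(1), …, σ(7) are 3, 7, 1, 2, 9, 4, 8 — all distinct.
So σ(a) = σ(b) only when a = b, and σ is injective.
The image of σ is {1, 2, 3, 4, 7, 8, 9}, which has 7 elements.

7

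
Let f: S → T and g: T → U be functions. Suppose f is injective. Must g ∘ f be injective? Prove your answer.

not injective

No. Take S = T = U = {1, 2}, f = identity (injective), and g(x) = 1 for every x.
Then (g ∘ f)(1) = 1 = (g ∘ f)(2) with 1 ≠ 2, so g ∘ f is not injective.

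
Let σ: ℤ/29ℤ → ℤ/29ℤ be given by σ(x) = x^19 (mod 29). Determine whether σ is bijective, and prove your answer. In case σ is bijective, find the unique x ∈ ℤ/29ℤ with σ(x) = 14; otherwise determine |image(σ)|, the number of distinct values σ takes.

Since 29 is prime, the nonzero elements of ℤ/29ℤ form a cyclic group of order 28.
As gcd(19, 28) = 1, raising to the 19th power is a bijection on this group: if s^19 ≡ t^19 then (st^{−1})^19 = 1, and the only element of order dividing gcd(19, 28) = 1 is 1, so s = t.
With σ(0) = 0 this makes σ injective on all of ℤ/29ℤ, hence bijective (finite equal-size domain and codomain). In particular σ is bijective.
Since σ is bijective, we find the preimage of 14. The inverse of x ↦ x^19 on (ℤ/29ℤ)^× is x ↦ x^3, because 19·3 = 57 = 2·28 + 1 ≡ 1 (mod 28) and x^{28} = 1 for x ≠ 0 (Fermat). So σ⁻¹(14) = 14^3 mod 29.
Repeated squaring mod 29: 14^1 ≡ 14, 14^2 ≡ 14² = 196 ≡ 22. Since 3 = 2 + 1, 14^3 ≡ 22·14: 22·14 = 308 ≡ 18. So 14^3 ≡ 18 (mod 29).
Hence σ⁻¹(14) = 18.

18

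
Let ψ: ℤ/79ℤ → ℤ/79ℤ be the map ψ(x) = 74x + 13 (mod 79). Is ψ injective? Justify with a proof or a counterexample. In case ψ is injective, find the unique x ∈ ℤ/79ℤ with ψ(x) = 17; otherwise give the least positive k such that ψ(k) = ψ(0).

15

By definition, injectivity means: for all u, v in the domain, ψ(u) = ψ(v) implies u = v.
If ψ(u) = ψ(v), then 74u ≡ 74v (mod 79). Because gcd(74, 79) = 1, we may cancel 74 to get u ≡ v (mod 79).
So ψ is injective.
We now compute 74⁻¹ mod 79 explicitly. Euclid's algorithm: 79 = 1·74 + 5, 74 = 14·5 + 4, 5 = 1·4 + 1; back-substituting gives 1 = 63·74 − 59·79, so 74⁻¹ ≡ 63 (mod 79).
Since ψ is injective, we compute ψ⁻¹(17): solve 74x + 13 ≡ 17 (mod 79), i.e. 74x ≡ 4 (mod 79).
Multiplying by 74⁻¹ = 63 gives x ≡ 63·4 = 252 = 3·79 + 15 ≡ 15 (mod 79).
Check: ψ(15) = 74·15 + 13 = 1123 = 14·79 + 17 ≡ 17 (mod 79).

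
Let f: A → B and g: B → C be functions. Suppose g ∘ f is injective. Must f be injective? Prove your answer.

Suppose f(x_1) = f(x_2). Applying g: (g ∘ f)(x_1) = (g ∘ f)(x_2). Since g ∘ f is injective, x_1 = x_2. Thus f is injective.

injective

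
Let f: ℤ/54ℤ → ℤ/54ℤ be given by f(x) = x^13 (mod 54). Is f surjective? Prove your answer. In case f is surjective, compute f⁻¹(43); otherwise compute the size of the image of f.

38

f(0) = 0^13 = 0.
f(6): Repeated squaring mod 54: 6^1 ≡ 6, 6^2 ≡ 6² = 36, 6^4 ≡ 36² = 1296 ≡ 0, 6^8 ≡ 0² = 0. Since 13 = 8 + 4 + 1, 6^13 ≡ 0·0·6: 0·0 = 0, then 0·6 = 0. So 6^13 ≡ 0 (mod 54).
So f(0) = f(6) = 0 while 0 ≠ 6, hence f is not injective.
A non-injective map from the 54-element set ℤ/54ℤ to itself takes at most 53 distinct values, so it cannot be surjective. Hence f is not surjective.
Since f is not surjective, we determine |image(f)|. Computing x^13 mod 54 for each x (by repeated squaring, reducing mod 54 at every step), the values f(0), f(1), …, f(53) are: 0, 1, 38, 27, 40, 23, 0, 25, 8, 27, 10, 47, 0, 49, 32, 27, 34, 17, 0, 19, 2, 27, 4, 41, 0, 43, 26, 27, 28, 11, 0, 13, 50, 27, 52, 35, 0, 37, 20, 27, 22, 5, 0, 7, 44, 27, 46, 29, 0, 31, 14, 27, 16, 53.
The distinct values are {0, 1, 2, 4, 5, 7, 8, 10, 11, 13, 14, 16, 17, 19, 20, 22, 23, 25, 26, 27, 28, 29, 31, 32, 34, 35, 37, 38, 40, 41, 43, 44, 46, 47, 49, 50, 52, 53}; there are 38 of them.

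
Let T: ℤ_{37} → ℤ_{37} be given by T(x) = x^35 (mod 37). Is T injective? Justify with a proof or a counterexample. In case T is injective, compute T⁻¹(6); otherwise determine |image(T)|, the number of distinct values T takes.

31

Since 37 is prime, the nonzero elements of ℤ_{37} form a cyclic group of order 36.
As gcd(35, 36) = 1, raising to the 35th power is a bijection on this group: if a^35 ≡ b^35 then (ab^{−1})^35 = 1, and the only element of order dividing gcd(35, 36) = 1 is 1, so a = b.
With T(0) = 0 this makes T injective on all of ℤ_{37}, hence bijective (finite equal-size domain and codomain). In particular T is injective.
Since T is injective, we find the preimage of 6. The inverse of x ↦ x^35 on (ℤ_{37})^× is x ↦ x^35, because 35·35 = 1225 = 34·36 + 1 ≡ 1 (mod 36) and x^{36} = 1 for x ≠ 0 (Fermat). So T⁻¹(6) = 6^35 mod 37.
Repeated squaring mod 37: 6^1 ≡ 6, 6^2 ≡ 6² = 36, 6^4 ≡ 36² = 1296 ≡ 1, 6^8 ≡ 1² = 1, 6^16 ≡ 1² = 1, 6^32 ≡ 1² = 1. Since 35 = 32 + 2 + 1, 6^35 ≡ 1·36·6: 1·36 = 36, then 36·6 = 216 ≡ 31. So 6^35 ≡ 31 (mod 37).
Hence T⁻¹(6) = 31.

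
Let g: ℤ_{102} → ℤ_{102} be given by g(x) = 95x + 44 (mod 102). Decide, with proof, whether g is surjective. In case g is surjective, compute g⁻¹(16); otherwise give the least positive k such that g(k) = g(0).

Since gcd(95, 102) = 1, 95 is invertible modulo 102. Euclid's algorithm: 102 = 1·95 + 7, 95 = 13·7 + 4, 7 = 1·4 + 3, 4 = 1·3 + 1; back-substituting gives 1 = 29·95 − 27·102, so 95⁻¹ ≡ 29 (mod 102).
Then y ↦ 29(y − 44) is a two-sided inverse to g, so every y ∈ ℤ_{102} has a preimage.
Hence g is surjective.
Since g is surjective, we find g⁻¹(16): we need 95x ≡ 16 − 44 ≡ 74 (mod 102). Using 95⁻¹ = 29: x ≡ 29·74 = 2146 = 21·102 + 4, so x = 4.
Check: g(4) = 95·4 + 44 = 424 = 4·102 + 16 ≡ 16 (mod 102).

4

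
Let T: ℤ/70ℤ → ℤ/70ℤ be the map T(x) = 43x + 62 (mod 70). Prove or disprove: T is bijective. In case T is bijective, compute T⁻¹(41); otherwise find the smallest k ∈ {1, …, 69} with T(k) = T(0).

63

By definition, injectivity means: for all a, b in the domain, T(a) = T(b) implies a = b.
If T(a) = T(b), then 43a ≡ 43b (mod 70). Because gcd(43, 70) = 1, we may cancel 43 to get a ≡ b (mod 70).
We now compute 43⁻¹ mod 70 explicitly. Euclid's algorithm: 70 = 1·43 + 27, 43 = 1·27 + 16, 27 = 1·16 + 11, 16 = 1·11 + 5, 11 = 2·5 + 1; back-substituting gives 1 = 57·43 − 35·70, so 43⁻¹ ≡ 57 (mod 70).
For any y ∈ ℤ/70ℤ, x = 57(y − 62) mod 70 satisfies T(x) = 43·57(y − 62) + 62 ≡ y (since 43·57 ≡ 1 mod 70). So every y has a preimage.
Thus T is bijective.
Since T is bijective, we find T⁻¹(41): we need 43x ≡ 41 − 62 ≡ 49 (mod 70). Using 43⁻¹ = 57: x ≡ 57·49 = 2793 = 39·70 + 63, so x = 63.
Check: T(63) = 43·63 + 62 = 2771 = 39·70 + 41 ≡ 41 (mod 70).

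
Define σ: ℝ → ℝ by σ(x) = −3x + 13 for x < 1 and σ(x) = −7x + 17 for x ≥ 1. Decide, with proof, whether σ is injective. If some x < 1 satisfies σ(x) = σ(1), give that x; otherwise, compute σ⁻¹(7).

10/7

Both pieces are strictly decreasing (slopes −3 and −7), so each is injective on its own interval.
The left piece maps (−∞, 1) onto (10, ∞); the right piece maps [1, ∞) onto (−∞, 10].
These images are disjoint, so no value is attained by both pieces. So σ is injective.
Because the two images are disjoint, no x < 1 has σ(x) = σ(1), so we compute σ⁻¹(7): 7 lies in (−∞, 10], so solve −7x + 17 = 7: x = (7 − 17)/(−7) = 10/7.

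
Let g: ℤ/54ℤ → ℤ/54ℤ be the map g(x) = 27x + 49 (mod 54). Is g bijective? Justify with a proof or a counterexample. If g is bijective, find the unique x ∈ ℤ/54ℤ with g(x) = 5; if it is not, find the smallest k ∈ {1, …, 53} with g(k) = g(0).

2

Recall: g is injective when g(x_1) = g(x_2) forces x_1 = x_2.
We have gcd(27, 54) = 27 > 1. Taking x_1 = 0 and x_2 = 2: g(0) = 49 and g(2) = 27·2 + 49 = 103 ≡ 49 (mod 54).
So g(0) = g(2) while 0 ≠ 2, hence g is not injective, hence not bijective.
Since g is not bijective, we find the least positive k with g(k) = g(0): this means 27k ≡ 0 (mod 54), i.e. 54 ∣ 27k. Since gcd(27, 54) = 27, dividing through by 27 this holds exactly when 2 ∣ k.
The smallest positive such k is 2.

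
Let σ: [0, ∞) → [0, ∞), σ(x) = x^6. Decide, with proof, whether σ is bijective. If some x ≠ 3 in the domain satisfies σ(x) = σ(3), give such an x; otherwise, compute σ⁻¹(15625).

On [0, ∞), x ↦ x^6 is strictly increasing (injective) and for any y ∈ [0, ∞) the 6th root y^{1/6} lies in [0, ∞) (surjective). So σ is bijective.
Since x ↦ x^6 is strictly increasing on [0, ∞), it is injective there, so no x ≠ 3 in the domain has σ(x) = σ(3). We therefore compute σ⁻¹(15625) = 15625^{1/6} = 5 (indeed 5^6 = 15625).

5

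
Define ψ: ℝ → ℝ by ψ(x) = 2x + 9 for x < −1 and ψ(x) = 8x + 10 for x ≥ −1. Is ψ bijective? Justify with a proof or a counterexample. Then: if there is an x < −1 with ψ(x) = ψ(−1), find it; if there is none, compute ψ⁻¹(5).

-7/2

Both pieces are strictly increasing (slopes 2 and 8), so each is injective on its own interval.
The left piece maps (−∞, −1) onto (−∞, 7); the right piece maps [−1, ∞) onto [2, ∞).
These images overlap. In particular ψ(−1) = 2 (right piece), and solving 2x + 9 = 2 on the left piece gives x = −7/2 < −1.
So ψ(−7/2) = ψ(−1) with −7/2 ≠ −1, and ψ is not injective, hence not bijective. This x = −7/2 is the requested value below −1.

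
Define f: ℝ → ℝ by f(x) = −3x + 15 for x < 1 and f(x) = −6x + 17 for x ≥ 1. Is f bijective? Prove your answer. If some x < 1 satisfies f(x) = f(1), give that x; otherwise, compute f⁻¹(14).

Both pieces are strictly decreasing (slopes −3 and −6), so each is injective on its own interval.
The left piece maps (−∞, 1) onto (12, ∞); the right piece maps [1, ∞) onto (−∞, 11].
The images leave a gap (12 has no preimage), so f is not surjective, hence not bijective.
Because the two images are disjoint, no x < 1 has f(x) = f(1), so we compute f⁻¹(14): 14 lies in (12, ∞), so solve −3x + 15 = 14: x = (14 − 15)/(−3) = 1/3.

1/3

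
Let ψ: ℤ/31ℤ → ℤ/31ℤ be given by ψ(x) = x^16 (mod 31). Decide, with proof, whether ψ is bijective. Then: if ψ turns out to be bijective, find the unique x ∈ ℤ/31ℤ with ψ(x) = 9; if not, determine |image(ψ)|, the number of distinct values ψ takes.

16

ψ(15): Repeated squaring mod 31: 15^1 ≡ 15, 15^2 ≡ 15² = 225 ≡ 8, 15^4 ≡ 8² = 64 ≡ 2, 15^8 ≡ 2² = 4, 15^16 ≡ 4² = 16. So 15^16 ≡ 16 (mod 31).
ψ(16): Repeated squaring mod 31: 16^1 ≡ 16, 16^2 ≡ 16² = 256 ≡ 8, 16^4 ≡ 8² = 64 ≡ 2, 16^8 ≡ 2² = 4, 16^16 ≡ 4² = 16. So 16^16 ≡ 16 (mod 31).
So ψ(15) = ψ(16) = 16 while 15 ≠ 16, hence ψ is not injective, hence not bijective.
Since ψ is not bijective, we determine |image(ψ)|. Computing x^16 mod 31 for each x (by repeated squaring, reducing mod 31 at every step), the values ψ(0), ψ(1), …, ψ(30) are: 0, 1, 2, 28, 4, 5, 25, 7, 8, 9, 10, 20, 19, 18, 14, 16, 16, 14, 18, 19, 20, 10, 9, 8, 7, 25, 5, 4, 28, 2, 1.
The distinct values are {0, 1, 2, 4, 5, 7, 8, 9, 10, 14, 16, 18, 19, 20, 25, 28}; there are 16 of them.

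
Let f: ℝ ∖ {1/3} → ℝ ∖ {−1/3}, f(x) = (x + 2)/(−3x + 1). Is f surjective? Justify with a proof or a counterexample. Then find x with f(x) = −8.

10/23

For any y ≠ −1/3, solving y(−3x + 1) = x + 2 for x gives a well-defined x ≠ 1/3. So f is surjective.
Solving f(x) = −8: cross-multiplying gives x + 2 = −8(−3x + 1), which rearranges to −23x = −10, so x = 10/23.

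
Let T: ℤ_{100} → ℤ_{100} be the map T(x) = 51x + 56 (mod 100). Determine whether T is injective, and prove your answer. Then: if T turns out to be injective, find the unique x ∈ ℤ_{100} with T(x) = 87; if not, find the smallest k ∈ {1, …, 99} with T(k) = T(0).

By definition, injectivity means: for all x_1, x_2 in the domain, T(x_1) = T(x_2) implies x_1 = x_2.
Suppose T(x_1) = T(x_2) in ℤ_{100}. Then 51x_1 + 56 ≡ 51x_2 + 56 (mod 100), therefore 51(x_1 − x_2) ≡ 0 (mod 100).
Since gcd(51, 100) = 1, 51 is invertible modulo 100, therefore x_1 − x_2 ≡ 0 (mod 100), i.e. x_1 = x_2.
Thus T is injective.
We now compute 51⁻¹ mod 100 explicitly. Euclid's algorithm: 100 = 1·51 + 49, 51 = 1·49 + 2, 49 = 24·2 + 1; back-substituting gives 1 = 51·51 − 26·100, so 51⁻¹ ≡ 51 (mod 100).
Since T is injective, we find T⁻¹(87): we need 51x ≡ 87 − 56 ≡ 31 (mod 100). Using 51⁻¹ = 51: x ≡ 51·31 = 1581 = 15·100 + 81, so x = 81.
Check: T(81) = 51·81 + 56 = 4187 = 41·100 + 87 ≡ 87 (mod 100).

81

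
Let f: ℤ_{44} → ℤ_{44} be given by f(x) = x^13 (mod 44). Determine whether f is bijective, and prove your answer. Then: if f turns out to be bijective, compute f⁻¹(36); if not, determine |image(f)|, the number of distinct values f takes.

f(0) = 0^13 = 0.
f(22): Repeated squaring mod 44: 22^1 ≡ 22, 22^2 ≡ 22² = 484 ≡ 0, 22^4 ≡ 0² = 0, 22^8 ≡ 0² = 0. Since 13 = 8 + 4 + 1, 22^13 ≡ 0·0·22: 0·0 = 0, then 0·22 = 0. So 22^13 ≡ 0 (mod 44).
So f(0) = f(22) = 0 while 0 ≠ 22, thus f is not injective, hence not bijective.
Since f is not bijective, we determine |image(f)|. Computing x^13 mod 44 for each x (by repeated squaring, reducing mod 44 at every step), the values f(0), f(1), …, f(43) are: 0, 1, 8, 27, 20, 37, 40, 35, 28, 25, 32, 11, 12, 41, 16, 31, 4, 29, 24, 39, 36, 21, 0, 23, 8, 5, 20, 15, 40, 13, 28, 3, 32, 33, 12, 19, 16, 9, 4, 7, 24, 17, 36, 43.
The distinct values are {0, 1, 3, 4, 5, 7, 8, 9, 11, 12, 13, 15, 16, 17, 19, 20, 21, 23, 24, 25, 27, 28, 29, 31, 32, 33, 35, 36, 37, 39, 40, 41, 43}; there are 33 of them.

33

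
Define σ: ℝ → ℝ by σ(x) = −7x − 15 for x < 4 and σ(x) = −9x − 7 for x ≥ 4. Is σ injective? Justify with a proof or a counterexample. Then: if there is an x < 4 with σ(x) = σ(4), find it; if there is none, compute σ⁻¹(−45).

38/9

Both pieces are strictly decreasing (slopes −7 and −9), so each is injective on its own interval.
The left piece maps (−∞, 4) onto (−43, ∞); the right piece maps [4, ∞) onto (−∞, −43].
These images are disjoint, so no value is attained by both pieces. Thus σ is injective.
Because the two images are disjoint, no x < 4 has σ(x) = σ(4), so we compute σ⁻¹(−45): −45 lies in (−∞, −43], so solve −9x − 7 = −45: x = (−45 + 7)/(−9) = 38/9.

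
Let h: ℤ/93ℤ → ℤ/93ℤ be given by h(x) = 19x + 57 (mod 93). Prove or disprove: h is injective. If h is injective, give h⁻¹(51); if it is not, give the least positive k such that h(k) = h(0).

Suppose h(u) = h(v) in ℤ/93ℤ. Then 19u + 57 ≡ 19v + 57 (mod 93), therefore 19(u − v) ≡ 0 (mod 93).
Since gcd(19, 93) = 1, 19 is invertible modulo 93, so u − v ≡ 0 (mod 93), i.e. u = v.
Therefore h is injective.
We now compute 19⁻¹ mod 93 explicitly. Euclid's algorithm: 93 = 4·19 + 17, 19 = 1·17 + 2, 17 = 8·2 + 1; back-substituting gives 1 = 49·19 − 10·93, so 19⁻¹ ≡ 49 (mod 93).
Since h is injective, we find h⁻¹(51): we need 19x ≡ 51 − 57 ≡ 87 (mod 93). Using 19⁻¹ = 49: x ≡ 49·87 = 4263 = 45·93 + 78, so x = 78.
Check: h(78) = 19·78 + 57 = 1539 = 16·93 + 51 ≡ 51 (mod 93).

78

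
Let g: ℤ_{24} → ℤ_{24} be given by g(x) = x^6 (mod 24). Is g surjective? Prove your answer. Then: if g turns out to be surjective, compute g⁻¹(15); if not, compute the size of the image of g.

g(2): Repeated squaring mod 24: 2^1 ≡ 2, 2^2 ≡ 2² = 4, 2^4 ≡ 4² = 16. Since 6 = 4 + 2, 2^6 ≡ 16·4: 16·4 = 64 ≡ 16. So 2^6 ≡ 16 (mod 24).
g(4): Repeated squaring mod 24: 4^1 ≡ 4, 4^2 ≡ 4² = 16, 4^4 ≡ 16² = 256 ≡ 16. Since 6 = 4 + 2, 4^6 ≡ 16·16: 16·16 = 256 ≡ 16. So 4^6 ≡ 16 (mod 24).
So g(2) = g(4) = 16 while 2 ≠ 4, thus g is not injective.
A non-injective map from the 24-element set ℤ_{24} to itself takes at most 23 distinct values, so it cannot be surjective. Hence g is not surjective.
Since g is not surjective, we determine |image(g)|. Computing x^6 mod 24 for each x (by repeated squaring, reducing mod 24 at every step), the values g(0), g(1), …, g(23) are: 0, 1, 16, 9, 16, 1, 0, 1, 16, 9, 16, 1, 0, 1, 16, 9, 16, 1, 0, 1, 16, 9, 16, 1.
The distinct values are {0, 1, 9, 16}; there are 4 of them.

4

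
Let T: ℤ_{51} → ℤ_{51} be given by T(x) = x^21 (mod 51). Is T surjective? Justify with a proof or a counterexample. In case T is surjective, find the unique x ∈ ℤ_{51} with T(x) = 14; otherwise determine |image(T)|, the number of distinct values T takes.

5

Computing x^21 mod 51 for each x (by repeated squaring, reducing mod 51 at every step), the values T(0), T(1), …, T(50) are: 0, 1, 32, 39, 4, 14, 24, 28, 26, 42, 40, 44, 3, 13, 29, 36, 16, 17, 18, 49, 5, 21, 31, 41, 45, 43, 8, 6, 10, 20, 30, 46, 2, 33, 34, 35, 15, 22, 38, 48, 7, 11, 9, 25, 23, 27, 37, 47, 12, 19, 50.
Every element of ℤ_{51} appears exactly once in this list, so T is a bijection, and in particular surjective.
Since T is surjective, we read off the preimage of 14 from the same table: T(5) = 14, so T⁻¹(14) = 5.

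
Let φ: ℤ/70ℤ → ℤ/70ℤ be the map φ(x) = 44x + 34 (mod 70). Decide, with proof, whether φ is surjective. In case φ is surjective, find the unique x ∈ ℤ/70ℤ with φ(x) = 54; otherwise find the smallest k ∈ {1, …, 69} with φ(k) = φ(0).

35

Since gcd(44, 70) = 2, we have 44x ≡ 0 (mod 2) for all x, so φ(x) ≡ 0 (mod 2).
But 1 ≢ 0 (mod 2), so 1 ∈ ℤ/70ℤ has no preimage. Thus φ is not surjective.
Since φ is not surjective, we find the least positive k with φ(k) = φ(0): this means 44k ≡ 0 (mod 70), i.e. 70 ∣ 44k. Since gcd(44, 70) = 2, dividing through by 2 this holds exactly when 35 ∣ 22k, and as gcd(22, 35) = 1, exactly when 35 ∣ k.
The smallest positive such k is 35.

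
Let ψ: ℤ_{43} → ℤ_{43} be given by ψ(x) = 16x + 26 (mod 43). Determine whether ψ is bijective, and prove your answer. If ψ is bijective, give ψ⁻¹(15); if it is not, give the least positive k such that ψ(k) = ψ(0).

Recall: ψ is injective if ψ(u) = ψ(v) implies u = v.
If ψ(u) = ψ(v), then 16u ≡ 16v (mod 43). Because gcd(16, 43) = 1, we may cancel 16 to get u ≡ v (mod 43).
We now compute 16⁻¹ mod 43 explicitly. Euclid's algorithm: 43 = 2·16 + 11, 16 = 1·11 + 5, 11 = 2·5 + 1; back-substituting gives 1 = 35·16 − 13·43, so 16⁻¹ ≡ 35 (mod 43).
For any y ∈ ℤ_{43}, x = 35(y − 26) mod 43 satisfies ψ(x) = 16·35(y − 26) + 26 ≡ y (since 16·35 ≡ 1 mod 43). So every y has a preimage.
Therefore ψ is bijective.
Since ψ is bijective, we compute ψ⁻¹(15): solve 16x + 26 ≡ 15 (mod 43), i.e. 16x ≡ 32 (mod 43).
Multiplying by 16⁻¹ = 35 gives x ≡ 35·32 = 1120 = 26·43 + 2 ≡ 2 (mod 43).
Check: ψ(2) = 16·2 + 26 = 58 = 1·43 + 15 ≡ 15 (mod 43).

2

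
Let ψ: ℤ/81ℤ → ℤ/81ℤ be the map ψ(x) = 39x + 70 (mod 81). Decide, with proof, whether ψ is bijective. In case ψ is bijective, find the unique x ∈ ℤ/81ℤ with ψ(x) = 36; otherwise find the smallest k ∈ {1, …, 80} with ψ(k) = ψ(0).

We have gcd(39, 81) = 3 > 1. Taking a = 0 and b = 27: ψ(0) = 70 and ψ(27) = 39·27 + 70 = 1123 ≡ 70 (mod 81).
So ψ(0) = ψ(27) while 0 ≠ 27, hence ψ is not injective, hence not bijective.
Since ψ is not bijective, we find the least positive k with ψ(k) = ψ(0): this means 39k ≡ 0 (mod 81), i.e. 81 ∣ 39k. Since gcd(39, 81) = 3, dividing through by 3 this holds exactly when 27 ∣ 13k, and as gcd(13, 27) = 1, exactly when 27 ∣ k.
The smallest positive such k is 27.

27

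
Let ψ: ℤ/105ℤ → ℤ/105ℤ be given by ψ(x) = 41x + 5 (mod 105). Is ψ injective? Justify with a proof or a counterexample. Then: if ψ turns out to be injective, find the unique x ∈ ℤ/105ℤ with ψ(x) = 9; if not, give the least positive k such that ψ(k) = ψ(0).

If ψ(x_1) = ψ(x_2), then 41x_1 ≡ 41x_2 (mod 105). Because gcd(41, 105) = 1, we may cancel 41 to get x_1 ≡ x_2 (mod 105).
Hence ψ is injective.
We now compute 41⁻¹ mod 105 explicitly. Euclid's algorithm: 105 = 2·41 + 23, 41 = 1·23 + 18, 23 = 1·18 + 5, 18 = 3·5 + 3, 5 = 1·3 + 2, 3 = 1·2 + 1; back-substituting gives 1 = 41·41 − 16·105, so 41⁻¹ ≡ 41 (mod 105).
Since ψ is injective, we compute ψ⁻¹(9): solve 41x + 5 ≡ 9 (mod 105), i.e. 41x ≡ 4 (mod 105).
Multiplying by 41⁻¹ = 41 gives x ≡ 41·4 = 164 = 1·105 + 59 ≡ 59 (mod 105).
Check: ψ(59) = 41·59 + 5 = 2424 = 23·105 + 9 ≡ 9 (mod 105).

59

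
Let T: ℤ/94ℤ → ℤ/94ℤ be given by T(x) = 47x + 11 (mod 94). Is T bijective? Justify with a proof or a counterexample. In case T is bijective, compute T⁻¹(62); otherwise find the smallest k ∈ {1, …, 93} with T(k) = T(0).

We have gcd(47, 94) = 47 > 1. Taking s = 0 and t = 2: T(0) = 11 and T(2) = 47·2 + 11 = 105 ≡ 11 (mod 94).
So T(0) = T(2) while 0 ≠ 2, so T is not injective, hence not bijective.
Since T is not bijective, we find the least positive k with T(k) = T(0): this means 47k ≡ 0 (mod 94), i.e. 94 ∣ 47k. Since gcd(47, 94) = 47, dividing through by 47 this holds exactly when 2 ∣ k.
The smallest positive such k is 2.

2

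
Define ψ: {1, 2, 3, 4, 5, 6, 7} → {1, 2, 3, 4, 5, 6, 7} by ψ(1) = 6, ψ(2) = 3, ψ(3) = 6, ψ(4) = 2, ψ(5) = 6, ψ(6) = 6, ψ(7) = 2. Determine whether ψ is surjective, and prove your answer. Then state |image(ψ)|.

No element maps to 1, so ψ is not surjective.
The image of ψ is {2, 3, 6}, which has 3 elements.

3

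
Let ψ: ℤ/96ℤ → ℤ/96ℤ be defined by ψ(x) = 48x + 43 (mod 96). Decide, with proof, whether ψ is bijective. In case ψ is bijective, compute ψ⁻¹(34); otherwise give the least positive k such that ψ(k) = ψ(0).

We have gcd(48, 96) = 48 > 1. Taking a = 0 and b = 2: ψ(0) = 43 and ψ(2) = 48·2 + 43 = 139 ≡ 43 (mod 96).
So ψ(0) = ψ(2) while 0 ≠ 2, thus ψ is not injective, hence not bijective.
Since ψ is not bijective, we find the least positive k with ψ(k) = ψ(0): this means 48k ≡ 0 (mod 96), i.e. 96 ∣ 48k. Since gcd(48, 96) = 48, dividing through by 48 this holds exactly when 2 ∣ k.
The smallest positive such k is 2.

2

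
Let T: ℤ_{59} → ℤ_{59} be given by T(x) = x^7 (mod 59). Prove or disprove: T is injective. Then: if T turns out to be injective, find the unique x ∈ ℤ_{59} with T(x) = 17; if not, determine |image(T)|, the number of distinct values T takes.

Since 59 is prime, the nonzero elements of ℤ_{59} form a cyclic group of order 58.
As gcd(7, 58) = 1, raising to the 7th power is a bijection on this group: if s^7 ≡ t^7 then (st^{−1})^7 = 1, and the only element of order dividing gcd(7, 58) = 1 is 1, so s = t.
With T(0) = 0 this makes T injective on all of ℤ_{59}, hence bijective (finite equal-size domain and codomain). In particular T is injective.
Since T is injective, we find the preimage of 17. The inverse of x ↦ x^7 on (ℤ_{59})^× is x ↦ x^25, because 7·25 = 175 = 3·58 + 1 ≡ 1 (mod 58) and x^{58} = 1 for x ≠ 0 (Fermat). So T⁻¹(17) = 17^25 mod 59.
Repeated squaring mod 59: 17^1 ≡ 17, 17^2 ≡ 17² = 289 ≡ 53, 17^4 ≡ 53² = 2809 ≡ 36, 17^8 ≡ 36² = 1296 ≡ 57, 17^16 ≡ 57² = 3249 ≡ 4. Since 25 = 16 + 8 + 1, 17^25 ≡ 4·57·17: 4·57 = 228 ≡ 51, then 51·17 = 867 ≡ 41. So 17^25 ≡ 41 (mod 59).
Hence T⁻¹(17) = 41.

41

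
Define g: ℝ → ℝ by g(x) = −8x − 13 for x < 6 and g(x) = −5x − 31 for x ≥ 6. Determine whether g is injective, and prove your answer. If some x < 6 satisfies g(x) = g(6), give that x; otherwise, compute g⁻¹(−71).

8

Both pieces are strictly decreasing (slopes −8 and −5), so each is injective on its own interval.
The left piece maps (−∞, 6) onto (−61, ∞); the right piece maps [6, ∞) onto (−∞, −61].
These images are disjoint, so no value is attained by both pieces. So g is injective.
Because the two images are disjoint, no x < 6 has g(x) = g(6), so we compute g⁻¹(−71): −71 lies in (−∞, −61], so solve −5x − 31 = −71: x = (−71 + 31)/(−5) = 8.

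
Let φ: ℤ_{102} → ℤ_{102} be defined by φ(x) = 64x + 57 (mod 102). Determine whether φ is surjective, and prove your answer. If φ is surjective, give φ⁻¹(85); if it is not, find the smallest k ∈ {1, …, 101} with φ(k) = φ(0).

51

Since gcd(64, 102) = 2, we have 64x ≡ 0 (mod 2) for all x, so φ(x) ≡ 1 (mod 2).
But 0 ≢ 1 (mod 2), so 0 ∈ ℤ_{102} has no preimage. Therefore φ is not surjective.
Since φ is not surjective, we find the least positive k with φ(k) = φ(0): this means 64k ≡ 0 (mod 102), i.e. 102 ∣ 64k. Since gcd(64, 102) = 2, dividing through by 2 this holds exactly when 51 ∣ 32k, and as gcd(32, 51) = 1, exactly when 51 ∣ k.
The smallest positive such k is 51.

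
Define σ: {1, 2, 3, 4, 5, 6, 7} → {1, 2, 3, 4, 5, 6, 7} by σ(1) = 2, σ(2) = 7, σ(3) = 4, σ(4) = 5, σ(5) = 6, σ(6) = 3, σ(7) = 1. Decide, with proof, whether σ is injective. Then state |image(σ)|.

The values σ(1), …, σ(7) are 2, 7, 4, 5, 6, 3, 1 — all distinct.
So σ(s) = σ(t) only when s = t, and σ is injective.
The image of σ is {1, 2, 3, 4, 5, 6, 7}, which has 7 elements.

7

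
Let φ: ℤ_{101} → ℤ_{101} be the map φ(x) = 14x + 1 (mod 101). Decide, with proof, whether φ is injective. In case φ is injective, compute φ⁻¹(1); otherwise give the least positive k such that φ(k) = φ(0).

Suppose φ(x_1) = φ(x_2) in ℤ_{101}. Then 14x_1 + 1 ≡ 14x_2 + 1 (mod 101), therefore 14(x_1 − x_2) ≡ 0 (mod 101).
Since gcd(14, 101) = 1, 14 is invertible modulo 101, therefore x_1 − x_2 ≡ 0 (mod 101), i.e. x_1 = x_2.
Hence φ is injective.
We now compute 14⁻¹ mod 101 explicitly. Euclid's algorithm: 101 = 7·14 + 3, 14 = 4·3 + 2, 3 = 1·2 + 1; back-substituting gives 1 = 65·14 − 9·101, so 14⁻¹ ≡ 65 (mod 101).
Since φ is injective, we compute φ⁻¹(1): solve 14x + 1 ≡ 1 (mod 101), i.e. 14x ≡ 0 (mod 101).
Multiplying by 14⁻¹ = 65 gives x ≡ 65·0 = 0 ≡ 0 (mod 101).
Check: φ(0) = 14·0 + 1 = 1 ≡ 1 (mod 101).

0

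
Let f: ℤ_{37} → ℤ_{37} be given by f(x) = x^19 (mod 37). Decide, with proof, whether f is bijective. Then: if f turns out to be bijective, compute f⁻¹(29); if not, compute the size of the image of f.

8

Since 37 is prime, the nonzero elements of ℤ_{37} form a cyclic group of order 36.
As gcd(19, 36) = 1, raising to the 19th power is a bijection on this group: if a^19 ≡ b^19 then (ab^{−1})^19 = 1, and the only element of order dividing gcd(19, 36) = 1 is 1, so a = b.
With f(0) = 0 this makes f injective on all of ℤ_{37}, hence bijective (finite equal-size domain and codomain). In particular f is bijective.
Since f is bijective, we find the preimage of 29. The inverse of x ↦ x^19 on (ℤ_{37})^× is x ↦ x^19, because 19·19 = 361 = 10·36 + 1 ≡ 1 (mod 36) and x^{36} = 1 for x ≠ 0 (Fermat). So f⁻¹(29) = 29^19 mod 37.
Repeated squaring mod 37: 29^1 ≡ 29, 29^2 ≡ 29² = 841 ≡ 27, 29^4 ≡ 27² = 729 ≡ 26, 29^8 ≡ 26² = 676 ≡ 10, 29^16 ≡ 10² = 100 ≡ 26. Since 19 = 16 + 2 + 1, 29^19 ≡ 26·27·29: 26·27 = 702 ≡ 36, then 36·29 = 1044 ≡ 8. So 29^19 ≡ 8 (mod 37).
Hence f⁻¹(29) = 8.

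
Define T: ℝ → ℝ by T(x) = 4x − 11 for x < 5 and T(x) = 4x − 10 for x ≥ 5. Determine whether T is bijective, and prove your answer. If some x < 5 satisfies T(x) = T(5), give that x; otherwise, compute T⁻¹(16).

13/2

Both pieces are strictly increasing (slopes 4 and 4), so each is injective on its own interval.
The left piece maps (−∞, 5) onto (−∞, 9); the right piece maps [5, ∞) onto [10, ∞).
The images leave a gap (9 has no preimage), so T is not surjective, hence not bijective.
Because the two images are disjoint, no x < 5 has T(x) = T(5), so we compute T⁻¹(16): 16 lies in [10, ∞), so solve 4x − 10 = 16: x = (16 + 10)/4 = 13/2.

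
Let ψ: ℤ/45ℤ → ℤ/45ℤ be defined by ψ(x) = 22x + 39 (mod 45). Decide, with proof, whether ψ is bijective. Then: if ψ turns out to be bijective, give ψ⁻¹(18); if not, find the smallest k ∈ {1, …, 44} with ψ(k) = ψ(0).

Recall: ψ is injective if ψ(s) = ψ(t) implies s = t.
If ψ(s) = ψ(t), then 22s ≡ 22t (mod 45). Because gcd(22, 45) = 1, we may cancel 22 to get s ≡ t (mod 45).
We now compute 22⁻¹ mod 45 explicitly. Euclid's algorithm: 45 = 2·22 + 1; back-substituting gives 1 = 43·22 − 21·45, so 22⁻¹ ≡ 43 (mod 45).
Then y ↦ 43(y − 39) is a two-sided inverse to ψ, so every y ∈ ℤ/45ℤ has a preimage.
Thus ψ is bijective.
Since ψ is bijective, we find ψ⁻¹(18): we need 22x ≡ 18 − 39 ≡ 24 (mod 45). Using 22⁻¹ = 43: x ≡ 43·24 = 1032 = 22·45 + 42, so x = 42.
Check: ψ(42) = 22·42 + 39 = 963 = 21·45 + 18 ≡ 18 (mod 45).

42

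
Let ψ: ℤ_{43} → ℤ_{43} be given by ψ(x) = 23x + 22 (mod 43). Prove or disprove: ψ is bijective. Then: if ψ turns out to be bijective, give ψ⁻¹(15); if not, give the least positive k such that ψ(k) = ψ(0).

Recall that injectivity means: for all u, v in the domain, ψ(u) = ψ(v) implies u = v.
Suppose ψ(u) = ψ(v) in ℤ_{43}. Then 23u + 22 ≡ 23v + 22 (mod 43), therefore 23(u − v) ≡ 0 (mod 43).
Since gcd(23, 43) = 1, 23 is invertible modulo 43, thus u − v ≡ 0 (mod 43), i.e. u = v.
We now compute 23⁻¹ mod 43 explicitly. Euclid's algorithm: 43 = 1·23 + 20, 23 = 1·20 + 3, 20 = 6·3 + 2, 3 = 1·2 + 1; back-substituting gives 1 = 15·23 − 8·43, so 23⁻¹ ≡ 15 (mod 43).
Then y ↦ 15(y − 22) is a two-sided inverse to ψ, so every y ∈ ℤ_{43} has a preimage.
So ψ is bijective.
Since ψ is bijective, we find ψ⁻¹(15): we need 23x ≡ 15 − 22 ≡ 36 (mod 43). Using 23⁻¹ = 15: x ≡ 15·36 = 540 = 12·43 + 24, so x = 24.
Check: ψ(24) = 23·24 + 22 = 574 = 13·43 + 15 ≡ 15 (mod 43).

24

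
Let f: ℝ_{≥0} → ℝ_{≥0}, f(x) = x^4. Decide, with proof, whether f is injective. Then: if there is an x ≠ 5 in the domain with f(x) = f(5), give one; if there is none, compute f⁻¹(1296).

On ℝ_{≥0}, x ↦ x^4 is strictly increasing, so f(x_1) = f(x_2) forces x_1 = x_2. Hence f is injective.
Since x ↦ x^4 is strictly increasing on ℝ_{≥0}, it is injective there, so no x ≠ 5 in the domain has f(x) = f(5). We therefore compute f⁻¹(1296) = 1296^{1/4} = 6 (indeed 6^4 = 1296).

6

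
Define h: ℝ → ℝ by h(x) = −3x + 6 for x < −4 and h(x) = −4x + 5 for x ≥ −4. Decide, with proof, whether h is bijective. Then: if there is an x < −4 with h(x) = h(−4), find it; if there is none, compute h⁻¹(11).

-5

Both pieces are strictly decreasing (slopes −3 and −4), so each is injective on its own interval.
The left piece maps (−∞, −4) onto (18, ∞); the right piece maps [−4, ∞) onto (−∞, 21].
These images overlap. In particular h(−4) = 21 (right piece), and solving −3x + 6 = 21 on the left piece gives x = −5 < −4.
So h(−5) = h(−4) with −5 ≠ −4, and h is not injective, hence not bijective. This x = −5 is the requested value below −4.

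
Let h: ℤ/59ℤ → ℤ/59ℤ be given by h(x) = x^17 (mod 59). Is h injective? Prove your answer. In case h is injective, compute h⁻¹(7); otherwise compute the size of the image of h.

9

Since 59 is prime, the nonzero elements of ℤ/59ℤ form a cyclic group of order 58.
As gcd(17, 58) = 1, raising to the 17th power is a bijection on this group: if s^17 ≡ t^17 then (st^{−1})^17 = 1, and the only element of order dividing gcd(17, 58) = 1 is 1, so s = t.
With h(0) = 0 this makes h injective on all of ℤ/59ℤ, hence bijective (finite equal-size domain and codomain). In particular h is injective.
Since h is injective, we find the preimage of 7. The inverse of x ↦ x^17 on (ℤ/59ℤ)^× is x ↦ x^41, because 17·41 = 697 = 12·58 + 1 ≡ 1 (mod 58) and x^{58} = 1 for x ≠ 0 (Fermat). So h⁻¹(7) = 7^41 mod 59.
Repeated squaring mod 59: 7^1 ≡ 7, 7^2 ≡ 7² = 49, 7^4 ≡ 49² = 2401 ≡ 41, 7^8 ≡ 41² = 1681 ≡ 29, 7^16 ≡ 29² = 841 ≡ 15, 7^32 ≡ 15² = 225 ≡ 48. Since 41 = 32 + 8 + 1, 7^41 ≡ 48·29·7: 48·29 = 1392 ≡ 35, then 35·7 = 245 ≡ 9. So 7^41 ≡ 9 (mod 59).
Hence h⁻¹(7) = 9.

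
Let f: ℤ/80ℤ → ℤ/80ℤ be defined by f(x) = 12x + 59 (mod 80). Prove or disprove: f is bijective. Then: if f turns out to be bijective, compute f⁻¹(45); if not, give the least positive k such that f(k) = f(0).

20

We have gcd(12, 80) = 4 > 1. Taking u = 0 and v = 20: f(0) = 59 and f(20) = 12·20 + 59 = 299 ≡ 59 (mod 80).
So f(0) = f(20) while 0 ≠ 20, so f is not injective, hence not bijective.
Since f is not bijective, we find the least positive k with f(k) = f(0): this means 12k ≡ 0 (mod 80), i.e. 80 ∣ 12k. Since gcd(12, 80) = 4, dividing through by 4 this holds exactly when 20 ∣ 3k, and as gcd(3, 20) = 1, exactly when 20 ∣ k.
The smallest positive such k is 20.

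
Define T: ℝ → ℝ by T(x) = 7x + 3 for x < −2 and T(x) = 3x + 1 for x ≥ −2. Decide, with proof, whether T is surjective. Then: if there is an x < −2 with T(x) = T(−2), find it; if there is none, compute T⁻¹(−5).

-2

Both pieces are strictly increasing (slopes 7 and 3), so each is injective on its own interval.
The left piece maps (−∞, −2) onto (−∞, −11); the right piece maps [−2, ∞) onto [−5, ∞).
The union (−∞, −11) ∪ [−5, ∞) omits the interval between −11 and −5; in particular −11 has no preimage. So T is not surjective.
Because the two images are disjoint, no x < −2 has T(x) = T(−2), so we compute T⁻¹(−5): −5 lies in [−5, ∞), so solve 3x + 1 = −5: x = (−5 − 1)/3 = −2.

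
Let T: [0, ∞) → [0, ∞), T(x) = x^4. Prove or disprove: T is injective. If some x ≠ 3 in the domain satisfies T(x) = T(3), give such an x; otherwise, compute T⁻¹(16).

On [0, ∞), x ↦ x^4 is strictly increasing, so T(s) = T(t) forces s = t. Hence T is injective.
Since x ↦ x^4 is strictly increasing on [0, ∞), it is injective there, so no x ≠ 3 in the domain has T(x) = T(3). We therefore compute T⁻¹(16) = 16^{1/4} = 2 (indeed 2^4 = 16).

2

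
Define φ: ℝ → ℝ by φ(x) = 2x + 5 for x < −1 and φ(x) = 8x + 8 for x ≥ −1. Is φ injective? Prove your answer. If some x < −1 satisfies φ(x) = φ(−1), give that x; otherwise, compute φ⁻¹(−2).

-5/2

Both pieces are strictly increasing (slopes 2 and 8), so each is injective on its own interval.
The left piece maps (−∞, −1) onto (−∞, 3); the right piece maps [−1, ∞) onto [0, ∞).
These images overlap. In particular φ(−1) = 0 (right piece), and solving 2x + 5 = 0 on the left piece gives x = −5/2 < −1.
So φ(−5/2) = φ(−1) with −5/2 ≠ −1, and φ is not injective. This x = −5/2 is the requested value below −1.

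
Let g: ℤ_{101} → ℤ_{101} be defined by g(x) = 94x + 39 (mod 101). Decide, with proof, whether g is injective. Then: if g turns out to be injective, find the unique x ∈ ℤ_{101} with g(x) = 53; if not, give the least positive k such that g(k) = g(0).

99

If g(s) = g(t), then 94s ≡ 94t (mod 101). Because gcd(94, 101) = 1, we may cancel 94 to get s ≡ t (mod 101).
Hence g is injective.
We now compute 94⁻¹ mod 101 explicitly. Euclid's algorithm: 101 = 1·94 + 7, 94 = 13·7 + 3, 7 = 2·3 + 1; back-substituting gives 1 = 72·94 − 67·101, so 94⁻¹ ≡ 72 (mod 101).
Since g is injective, we compute g⁻¹(53): solve 94x + 39 ≡ 53 (mod 101), i.e. 94x ≡ 14 (mod 101).
Multiplying by 94⁻¹ = 72 gives x ≡ 72·14 = 1008 = 9·101 + 99 ≡ 99 (mod 101).
Check: g(99) = 94·99 + 39 = 9345 = 92·101 + 53 ≡ 53 (mod 101).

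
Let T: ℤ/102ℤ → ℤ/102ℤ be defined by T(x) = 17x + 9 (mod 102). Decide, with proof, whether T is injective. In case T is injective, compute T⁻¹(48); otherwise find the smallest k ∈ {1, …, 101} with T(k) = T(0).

6

We have gcd(17, 102) = 17 > 1. Taking s = 0 and t = 6: T(0) = 9 and T(6) = 17·6 + 9 = 111 ≡ 9 (mod 102).
So T(0) = T(6) while 0 ≠ 6, therefore T is not injective.
Since T is not injective, we find the least positive k with T(k) = T(0): this means 17k ≡ 0 (mod 102), i.e. 102 ∣ 17k. Since gcd(17, 102) = 17, dividing through by 17 this holds exactly when 6 ∣ k.
The smallest positive such k is 6.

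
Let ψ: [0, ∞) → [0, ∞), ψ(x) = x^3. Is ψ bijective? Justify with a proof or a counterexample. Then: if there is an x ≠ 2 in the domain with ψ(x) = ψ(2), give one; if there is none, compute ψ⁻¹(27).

3

On [0, ∞), x ↦ x^3 is strictly increasing (injective) and for any y ∈ [0, ∞) the 3rd root y^{1/3} lies in [0, ∞) (surjective). So ψ is bijective.
Since x ↦ x^3 is strictly increasing on [0, ∞), it is injective there, so no x ≠ 2 in the domain has ψ(x) = ψ(2). We therefore compute ψ⁻¹(27) = 27^{1/3} = 3 (indeed 3^3 = 27).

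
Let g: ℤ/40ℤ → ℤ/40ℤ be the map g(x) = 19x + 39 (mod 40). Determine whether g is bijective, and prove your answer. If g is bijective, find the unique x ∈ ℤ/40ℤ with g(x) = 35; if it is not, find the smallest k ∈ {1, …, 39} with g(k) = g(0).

4

If g(u) = g(v), then 19u ≡ 19v (mod 40). Because gcd(19, 40) = 1, we may cancel 19 to get u ≡ v (mod 40).
We now compute 19⁻¹ mod 40 explicitly. Euclid's algorithm: 40 = 2·19 + 2, 19 = 9·2 + 1; back-substituting gives 1 = 19·19 − 9·40, so 19⁻¹ ≡ 19 (mod 40).
Then y ↦ 19(y − 39) is a two-sided inverse to g, so every y ∈ ℤ/40ℤ has a preimage.
Thus g is bijective.
Since g is bijective, we compute g⁻¹(35): solve 19x + 39 ≡ 35 (mod 40), i.e. 19x ≡ 36 (mod 40).
Multiplying by 19⁻¹ = 19 gives x ≡ 19·36 = 684 = 17·40 + 4 ≡ 4 (mod 40).
Check: g(4) = 19·4 + 39 = 115 = 2·40 + 35 ≡ 35 (mod 40).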